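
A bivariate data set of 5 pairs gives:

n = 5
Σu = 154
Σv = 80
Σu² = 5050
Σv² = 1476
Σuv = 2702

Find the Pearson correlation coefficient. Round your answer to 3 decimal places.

r = (nΣuv − ΣuΣv) / √[(nΣu² − (Σu)²)(nΣv² − (Σv)²)]
Numerator: 5×2702 − 154×80 = 1190
Denominator: √[(25250 − 23716)(7380 − 6400)] = √[1534 × 980] = 1226.0995
r = 1190 / 1226.0995 ≈ 0.971

0.971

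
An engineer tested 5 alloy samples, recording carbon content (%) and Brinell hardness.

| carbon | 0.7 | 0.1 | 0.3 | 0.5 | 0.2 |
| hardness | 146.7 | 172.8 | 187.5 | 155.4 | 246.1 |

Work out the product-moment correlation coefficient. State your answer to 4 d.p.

n = 5, Σx = 1.8, Σy = 908.5, Σx² = 0.88, Σy² = 171251.35, Σxy = 303.14
nΣxy − ΣxΣy = 1515.7 − 1635.3 = -119.6
nΣx² − (Σx)² = 4.4 − 3.24 = 1.16; nΣy² − (Σy)² = 856256.75 − 825372.25 = 30884.5
r = -119.6 / √(1.16 × 30884.5) = -119.6 / 189.2776 ≈ -0.6319

-0.6319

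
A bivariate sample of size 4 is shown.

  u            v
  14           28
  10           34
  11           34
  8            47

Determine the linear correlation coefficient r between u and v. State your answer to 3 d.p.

-0.919

n = 4, Σu = 43, Σv = 143, Σu² = 481, Σv² = 5305, Σuv = 1482
nΣuv − ΣuΣv = 5928 − 6149 = -221
nΣu² − (Σu)² = 1924 − 1849 = 75; nΣv² − (Σv)² = 21220 − 20449 = 771
r = -221 / √(75 × 771) = -221 / 240.4683 ≈ -0.919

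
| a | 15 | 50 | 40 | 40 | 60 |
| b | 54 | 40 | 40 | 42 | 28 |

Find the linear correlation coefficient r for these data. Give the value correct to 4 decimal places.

n = 5, Σa = 205, Σb = 204, Σa² = 9525, Σb² = 8664, Σab = 7770
nΣab − ΣaΣb = 38850 − 41820 = -2970
nΣa² − (Σa)² = 47625 − 42025 = 5600; nΣb² − (Σb)² = 43320 − 41616 = 1704
r = -2970 / √(5600 × 1704) = -2970 / 3089.0775 ≈ -0.9615

-0.9615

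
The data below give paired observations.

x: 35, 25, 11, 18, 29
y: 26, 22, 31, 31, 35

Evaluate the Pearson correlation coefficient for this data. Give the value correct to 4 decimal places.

n = 5, Σx = 118, Σy = 145, Σx² = 3136, Σy² = 4307, Σxy = 3374
nΣxy − ΣxΣy = 16870 − 17110 = -240
nΣx² − (Σx)² = 15680 − 13924 = 1756; nΣy² − (Σy)² = 21535 − 21025 = 510
r = -240 / √(1756 × 510) = -240 / 946.3403 ≈ -0.2536

-0.2536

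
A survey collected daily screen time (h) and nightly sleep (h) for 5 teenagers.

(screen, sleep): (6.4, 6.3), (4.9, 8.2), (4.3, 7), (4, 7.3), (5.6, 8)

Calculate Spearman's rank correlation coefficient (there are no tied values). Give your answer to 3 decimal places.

Rank screen: 5, 3, 2, 1, 4
Rank sleep: 1, 5, 2, 3, 4
d = rank(screen) − rank(sleep): 4, -2, 0, -2, 0; Σd² = 24
ρ = 1 − 6Σd² / [n(n²−1)] = 1 − 6×24 / (5×24) = 1 − 144/120 ≈ -0.200

-0.200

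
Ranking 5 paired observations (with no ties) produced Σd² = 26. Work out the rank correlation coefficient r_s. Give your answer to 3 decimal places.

ρ = 1 − 6Σd² / [n(n²−1)] = 1 − 6×26 / (5×24)
  = 1 − 156/120 = 1 − 1.3000 ≈ -0.300

-0.300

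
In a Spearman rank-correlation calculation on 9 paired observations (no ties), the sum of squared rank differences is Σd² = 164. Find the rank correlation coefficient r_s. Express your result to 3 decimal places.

ρ = 1 − 6Σd² / [n(n²−1)] = 1 − 6×164 / (9×80)
  = 1 − 984/720 = 1 − 1.3667 ≈ -0.367

-0.367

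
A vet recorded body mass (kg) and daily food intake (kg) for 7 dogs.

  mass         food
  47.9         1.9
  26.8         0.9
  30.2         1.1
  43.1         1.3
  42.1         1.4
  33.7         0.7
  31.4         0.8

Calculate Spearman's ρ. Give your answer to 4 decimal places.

0.6429

Rank mass: 7, 1, 2, 6, 5, 4, 3
Rank food: 7, 3, 4, 5, 6, 1, 2
d = rank(mass) − rank(food): 0, -2, -2, 1, -1, 3, 1; Σd² = 20
ρ = 1 − 6Σd² / [n(n²−1)] = 1 − 6×20 / (7×48) = 1 − 120/336 ≈ 0.6429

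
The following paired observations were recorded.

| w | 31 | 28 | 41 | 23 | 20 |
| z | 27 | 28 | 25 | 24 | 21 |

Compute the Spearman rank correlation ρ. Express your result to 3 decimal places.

Rank w: 4, 3, 5, 2, 1
Rank z: 4, 5, 3, 2, 1
d = rank(w) − rank(z): 0, -2, 2, 0, 0; Σd² = 8
ρ = 1 − 6Σd² / [n(n²−1)] = 1 − 6×8 / (5×24) = 1 − 48/120 ≈ 0.600

0.600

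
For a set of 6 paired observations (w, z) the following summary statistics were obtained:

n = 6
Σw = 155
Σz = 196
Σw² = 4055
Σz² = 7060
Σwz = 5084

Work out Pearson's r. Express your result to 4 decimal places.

0.1131

r = (nΣwz − ΣwΣz) / √[(nΣw² − (Σw)²)(nΣz² − (Σz)²)]
Numerator: 6×5084 − 155×196 = 124
Denominator: √[(24330 − 24025)(42360 − 38416)] = √[305 × 3944] = 1096.7771
r = 124 / 1096.7771 ≈ 0.1131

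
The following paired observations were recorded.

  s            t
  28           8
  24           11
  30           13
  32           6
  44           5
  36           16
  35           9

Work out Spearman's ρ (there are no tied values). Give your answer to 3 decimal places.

Rank s: 2, 1, 3, 4, 7, 6, 5
Rank t: 3, 5, 6, 2, 1, 7, 4
d = rank(s) − rank(t): -1, -4, -3, 2, 6, -1, 1; Σd² = 68
ρ = 1 − 6Σd² / [n(n²−1)] = 1 − 6×68 / (7×48) = 1 − 408/336 ≈ -0.214

-0.214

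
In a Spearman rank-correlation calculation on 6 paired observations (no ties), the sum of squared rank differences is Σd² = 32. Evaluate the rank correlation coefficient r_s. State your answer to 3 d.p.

0.086

ρ = 1 − 6Σd² / [n(n²−1)] = 1 − 6×32 / (6×35)
  = 1 − 192/210 = 1 − 0.9143 ≈ 0.086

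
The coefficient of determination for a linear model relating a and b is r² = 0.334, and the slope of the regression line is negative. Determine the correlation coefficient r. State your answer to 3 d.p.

-0.578

|r| = √0.334 = 0.578
The association is negative, so r = −0.578.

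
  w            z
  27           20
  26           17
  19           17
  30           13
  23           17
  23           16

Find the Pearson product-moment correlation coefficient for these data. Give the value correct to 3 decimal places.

-0.294

n = 6, Σw = 148, Σz = 100, Σw² = 3724, Σz² = 1692, Σwz = 2454
nΣwz − ΣwΣz = 14724 − 14800 = -76
nΣw² − (Σw)² = 22344 − 21904 = 440; nΣz² − (Σz)² = 10152 − 10000 = 152
r = -76 / √(440 × 152) = -76 / 258.6117 ≈ -0.294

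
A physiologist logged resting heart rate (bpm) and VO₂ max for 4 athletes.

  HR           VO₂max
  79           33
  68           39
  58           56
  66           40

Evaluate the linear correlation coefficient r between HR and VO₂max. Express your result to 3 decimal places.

n = 4, Σx = 271, Σy = 168, Σx² = 18585, Σy² = 7346, Σxy = 11147
nΣxy − ΣxΣy = 44588 − 45528 = -940
nΣx² − (Σx)² = 74340 − 73441 = 899; nΣy² − (Σy)² = 29384 − 28224 = 1160
r = -940 / √(899 × 1160) = -940 / 1021.1954 ≈ -0.920

-0.920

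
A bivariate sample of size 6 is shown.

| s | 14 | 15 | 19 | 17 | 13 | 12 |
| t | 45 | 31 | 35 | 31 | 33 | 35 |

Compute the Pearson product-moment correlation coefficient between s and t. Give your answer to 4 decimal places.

n = 6, Σs = 90, Σt = 210, Σs² = 1384, Σt² = 7486, Σst = 3136
nΣst − ΣsΣt = 18816 − 18900 = -84
nΣs² − (Σs)² = 8304 − 8100 = 204; nΣt² − (Σt)² = 44916 − 44100 = 816
r = -84 / √(204 × 816) = -84 / 408.0000 ≈ -0.2059

-0.2059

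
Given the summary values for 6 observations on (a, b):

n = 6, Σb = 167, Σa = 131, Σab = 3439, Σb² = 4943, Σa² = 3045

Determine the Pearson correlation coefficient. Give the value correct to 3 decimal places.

r = (nΣab − ΣaΣb) / √[(nΣa² − (Σa)²)(nΣb² − (Σb)²)]
Numerator: 6×3439 − 131×167 = -1243
Denominator: √[(18270 − 17161)(29658 − 27889)] = √[1109 × 1769] = 1400.6502
r = -1243 / 1400.6502 ≈ -0.887

-0.887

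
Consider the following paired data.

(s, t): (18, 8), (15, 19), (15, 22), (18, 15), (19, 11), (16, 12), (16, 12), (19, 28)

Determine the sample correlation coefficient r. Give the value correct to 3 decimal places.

n = 8, Σs = 136, Σt = 127, Σs² = 2332, Σt² = 2327, Σst = 2154
nΣst − ΣsΣt = 17232 − 17272 = -40
nΣs² − (Σs)² = 18656 − 18496 = 160; nΣt² − (Σt)² = 18616 − 16129 = 2487
r = -40 / √(160 × 2487) = -40 / 630.8090 ≈ -0.063

-0.063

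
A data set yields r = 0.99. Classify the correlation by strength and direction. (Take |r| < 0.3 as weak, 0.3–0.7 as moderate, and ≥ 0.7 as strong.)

r = 0.99 > 0 so the relationship is positive.
|r| = 0.99, which falls in the strong range.

strong positive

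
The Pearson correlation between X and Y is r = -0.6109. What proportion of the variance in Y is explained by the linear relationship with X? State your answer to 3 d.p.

0.373

r² = (-0.6109)² = 0.373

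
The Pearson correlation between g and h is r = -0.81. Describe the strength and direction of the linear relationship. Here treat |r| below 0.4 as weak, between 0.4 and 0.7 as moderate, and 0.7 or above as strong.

strong negative

r = -0.81 < 0 so the relationship is negative.
|r| = 0.81, which falls in the strong range.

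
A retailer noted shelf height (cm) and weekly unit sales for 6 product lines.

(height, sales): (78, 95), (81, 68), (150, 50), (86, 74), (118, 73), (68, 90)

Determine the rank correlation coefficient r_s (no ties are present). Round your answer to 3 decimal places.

-0.771

Rank height: 2, 3, 6, 4, 5, 1
Rank sales: 6, 2, 1, 4, 3, 5
d = rank(height) − rank(sales): -4, 1, 5, 0, 2, -4; Σd² = 62
ρ = 1 − 6Σd² / [n(n²−1)] = 1 − 6×62 / (6×35) = 1 − 372/210 ≈ -0.771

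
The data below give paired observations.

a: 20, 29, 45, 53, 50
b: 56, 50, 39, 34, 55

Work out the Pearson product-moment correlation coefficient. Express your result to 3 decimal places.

n = 5, Σa = 197, Σb = 234, Σa² = 8575, Σb² = 11338, Σab = 8877
nΣab − ΣaΣb = 44385 − 46098 = -1713
nΣa² − (Σa)² = 42875 − 38809 = 4066; nΣb² − (Σb)² = 56690 − 54756 = 1934
r = -1713 / √(4066 × 1934) = -1713 / 2804.2190 ≈ -0.611

-0.611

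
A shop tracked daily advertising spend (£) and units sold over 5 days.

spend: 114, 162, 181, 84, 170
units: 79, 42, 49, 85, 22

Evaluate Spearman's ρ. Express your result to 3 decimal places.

Rank spend: 2, 3, 5, 1, 4
Rank units: 4, 2, 3, 5, 1
d = rank(spend) − rank(units): -2, 1, 2, -4, 3; Σd² = 34
ρ = 1 − 6Σd² / [n(n²−1)] = 1 − 6×34 / (5×24) = 1 − 204/120 ≈ -0.700

-0.700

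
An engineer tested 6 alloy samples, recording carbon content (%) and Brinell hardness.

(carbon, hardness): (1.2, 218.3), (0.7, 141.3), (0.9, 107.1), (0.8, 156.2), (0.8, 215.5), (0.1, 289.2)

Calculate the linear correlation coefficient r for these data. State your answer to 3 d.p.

n = 6, Σx = 4.5, Σy = 1127.6, Σx² = 4.03, Σy² = 233566.32, Σxy = 783.54
nΣxy − ΣxΣy = 4701.24 − 5074.2 = -372.96
nΣx² − (Σx)² = 24.18 − 20.25 = 3.93; nΣy² − (Σy)² = 1401397.92 − 1271481.76 = 129916.16
r = -372.96 / √(3.93 × 129916.16) = -372.96 / 714.5422 ≈ -0.522

-0.522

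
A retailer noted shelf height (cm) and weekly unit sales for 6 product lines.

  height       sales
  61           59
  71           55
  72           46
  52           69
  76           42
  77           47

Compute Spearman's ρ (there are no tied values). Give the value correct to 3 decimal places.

Rank height: 2, 3, 4, 1, 5, 6
Rank sales: 5, 4, 2, 6, 1, 3
d = rank(height) − rank(sales): -3, -1, 2, -5, 4, 3; Σd² = 64
ρ = 1 − 6Σd² / [n(n²−1)] = 1 − 6×64 / (6×35) = 1 − 384/210 ≈ -0.829

-0.829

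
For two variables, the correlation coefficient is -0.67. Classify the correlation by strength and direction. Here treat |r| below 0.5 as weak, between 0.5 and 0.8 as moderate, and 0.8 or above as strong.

moderate negative

r = -0.67 < 0 so the relationship is negative.
|r| = 0.67, which falls in the moderate range.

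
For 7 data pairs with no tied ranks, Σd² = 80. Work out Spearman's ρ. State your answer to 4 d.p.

ρ = 1 − 6Σd² / [n(n²−1)] = 1 − 6×80 / (7×48)
  = 1 − 480/336 = 1 − 1.42857 ≈ -0.4286

-0.4286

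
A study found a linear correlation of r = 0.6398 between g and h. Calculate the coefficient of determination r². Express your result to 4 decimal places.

0.4093

r² = (0.6398)² = 0.4093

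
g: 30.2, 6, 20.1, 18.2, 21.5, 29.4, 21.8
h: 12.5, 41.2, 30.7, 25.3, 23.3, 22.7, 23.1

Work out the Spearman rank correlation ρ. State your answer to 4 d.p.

-0.9643

Rank g: 7, 1, 3, 2, 4, 6, 5
Rank h: 1, 7, 6, 5, 4, 2, 3
d = rank(g) − rank(h): 6, -6, -3, -3, 0, 4, 2; Σd² = 110
ρ = 1 − 6Σd² / [n(n²−1)] = 1 − 6×110 / (7×48) = 1 − 660/336 ≈ -0.9643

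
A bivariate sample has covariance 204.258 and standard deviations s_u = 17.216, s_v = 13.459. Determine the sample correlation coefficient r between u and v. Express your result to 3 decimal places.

r = Cov(u,v) / (s_u · s_v) = 204.258 / (17.216 × 13.459)
  = 204.258 / 231.7101 ≈ 0.882

0.882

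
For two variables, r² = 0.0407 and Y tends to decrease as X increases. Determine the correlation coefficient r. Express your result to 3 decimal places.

|r| = √0.0407 = 0.202
The association is negative, so r = −0.202.

-0.202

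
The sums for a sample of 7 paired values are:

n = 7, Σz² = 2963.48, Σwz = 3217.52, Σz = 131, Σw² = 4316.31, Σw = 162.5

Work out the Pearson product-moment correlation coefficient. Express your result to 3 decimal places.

r = (nΣwz − ΣwΣz) / √[(nΣw² − (Σw)²)(nΣz² − (Σz)²)]
Numerator: 7×3217.52 − 162.5×131 = 1235.14
Denominator: √[(30214.17 − 26406.25)(20744.36 − 17161)] = √[3807.92 × 3583.36] = 3693.9340
r = 1235.14 / 3693.9340 ≈ 0.334

0.334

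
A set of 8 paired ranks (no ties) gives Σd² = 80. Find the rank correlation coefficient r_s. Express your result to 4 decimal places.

0.0476

ρ = 1 − 6Σd² / [n(n²−1)] = 1 − 6×80 / (8×63)
  = 1 − 480/504 = 1 − 0.95238 ≈ 0.0476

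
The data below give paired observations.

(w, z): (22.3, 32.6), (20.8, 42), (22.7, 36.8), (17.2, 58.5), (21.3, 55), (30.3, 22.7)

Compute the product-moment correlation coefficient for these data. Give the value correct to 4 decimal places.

-0.8609

n = 6, Σw = 134.6, Σz = 247.6, Σw² = 3112.84, Σz² = 11143.54, Σwz = 5301.45
nΣwz − ΣwΣz = 31808.7 − 33326.96 = -1518.26
nΣw² − (Σw)² = 18677.04 − 18117.16 = 559.88; nΣz² − (Σz)² = 66861.24 − 61305.76 = 5555.48
r = -1518.26 / √(559.88 × 5555.48) = -1518.26 / 1763.6332 ≈ -0.8609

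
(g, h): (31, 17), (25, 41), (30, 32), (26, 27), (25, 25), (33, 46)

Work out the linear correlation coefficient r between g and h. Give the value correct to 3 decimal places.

0.164

n = 6, Σg = 170, Σh = 188, Σg² = 4876, Σh² = 6464, Σgh = 5357
nΣgh − ΣgΣh = 32142 − 31960 = 182
nΣg² − (Σg)² = 29256 − 28900 = 356; nΣh² − (Σh)² = 38784 − 35344 = 3440
r = 182 / √(356 × 3440) = 182 / 1106.6345 ≈ 0.164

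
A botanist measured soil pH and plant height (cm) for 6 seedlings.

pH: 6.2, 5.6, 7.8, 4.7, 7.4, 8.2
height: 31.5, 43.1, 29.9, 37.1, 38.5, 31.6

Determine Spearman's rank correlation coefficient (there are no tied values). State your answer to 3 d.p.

Rank pH: 3, 2, 5, 1, 4, 6
Rank height: 2, 6, 1, 4, 5, 3
d = rank(pH) − rank(height): 1, -4, 4, -3, -1, 3; Σd² = 52
ρ = 1 − 6Σd² / [n(n²−1)] = 1 − 6×52 / (6×35) = 1 − 312/210 ≈ -0.486

-0.486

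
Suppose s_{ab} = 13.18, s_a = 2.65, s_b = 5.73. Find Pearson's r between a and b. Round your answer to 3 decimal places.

0.868

r = Cov(a,b) / (s_a · s_b) = 13.18 / (2.65 × 5.73)
  = 13.18 / 15.1845 ≈ 0.868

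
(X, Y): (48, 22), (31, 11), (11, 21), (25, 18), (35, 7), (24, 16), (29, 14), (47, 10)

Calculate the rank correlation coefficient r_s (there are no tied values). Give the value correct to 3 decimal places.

-0.286

Rank X: 8, 5, 1, 3, 6, 2, 4, 7
Rank Y: 8, 3, 7, 6, 1, 5, 4, 2
d = rank(X) − rank(Y): 0, 2, -6, -3, 5, -3, 0, 5; Σd² = 108
ρ = 1 − 6Σd² / [n(n²−1)] = 1 − 6×108 / (8×63) = 1 − 648/504 ≈ -0.286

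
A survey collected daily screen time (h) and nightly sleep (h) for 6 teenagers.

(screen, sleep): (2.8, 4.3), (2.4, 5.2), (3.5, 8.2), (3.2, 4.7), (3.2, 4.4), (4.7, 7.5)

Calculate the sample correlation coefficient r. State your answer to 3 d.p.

n = 6, Σx = 19.8, Σy = 34.3, Σx² = 68.42, Σy² = 210.47, Σxy = 117.59
nΣxy − ΣxΣy = 705.54 − 679.14 = 26.4
nΣx² − (Σx)² = 410.52 − 392.04 = 18.48; nΣy² − (Σy)² = 1262.82 − 1176.49 = 86.33
r = 26.4 / √(18.48 × 86.33) = 26.4 / 39.9422 ≈ 0.661

0.661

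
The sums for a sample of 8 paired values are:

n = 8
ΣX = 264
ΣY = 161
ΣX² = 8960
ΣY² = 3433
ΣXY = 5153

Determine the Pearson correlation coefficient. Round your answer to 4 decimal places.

r = (nΣXY − ΣXΣY) / √[(nΣX² − (ΣX)²)(nΣY² − (ΣY)²)]
Numerator: 8×5153 − 264×161 = -1280
Denominator: √[(71680 − 69696)(27464 − 25921)] = √[1984 × 1543] = 1749.6605
r = -1280 / 1749.6605 ≈ -0.7316

-0.7316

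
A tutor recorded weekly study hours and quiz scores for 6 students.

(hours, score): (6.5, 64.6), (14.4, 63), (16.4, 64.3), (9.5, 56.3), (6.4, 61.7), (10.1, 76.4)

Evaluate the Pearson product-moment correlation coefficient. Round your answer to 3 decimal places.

n = 6, Σx = 63.3, Σy = 386.3, Σx² = 751.79, Σy² = 25090.19, Σxy = 4082.99
nΣxy − ΣxΣy = 24497.94 − 24452.79 = 45.15
nΣx² − (Σx)² = 4510.74 − 4006.89 = 503.85; nΣy² − (Σy)² = 150541.14 − 149227.69 = 1313.45
r = 45.15 / √(503.85 × 1313.45) = 45.15 / 813.4997 ≈ 0.056

0.056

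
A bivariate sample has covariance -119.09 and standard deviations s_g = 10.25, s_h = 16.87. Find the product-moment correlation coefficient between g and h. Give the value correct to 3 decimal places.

r = Cov(g,h) / (s_g · s_h) = -119.09 / (10.25 × 16.87)
  = -119.09 / 172.9175 ≈ -0.689

-0.689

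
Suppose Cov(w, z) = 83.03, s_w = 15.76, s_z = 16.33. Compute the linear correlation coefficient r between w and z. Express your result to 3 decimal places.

0.323

r = Cov(w,z) / (s_w · s_z) = 83.03 / (15.76 × 16.33)
  = 83.03 / 257.3608 ≈ 0.323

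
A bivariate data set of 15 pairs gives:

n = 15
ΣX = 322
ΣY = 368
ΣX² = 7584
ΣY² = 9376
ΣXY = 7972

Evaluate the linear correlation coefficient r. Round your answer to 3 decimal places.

r = (nΣXY − ΣXΣY) / √[(nΣX² − (ΣX)²)(nΣY² − (ΣY)²)]
Numerator: 15×7972 − 322×368 = 1084
Denominator: √[(113760 − 103684)(140640 − 135424)] = √[10076 × 5216] = 7249.5804
r = 1084 / 7249.5804 ≈ 0.150

0.150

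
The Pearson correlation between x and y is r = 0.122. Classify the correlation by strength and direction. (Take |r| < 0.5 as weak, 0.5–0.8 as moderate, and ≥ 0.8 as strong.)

r = 0.122 > 0 so the relationship is positive.
|r| = 0.122, which falls in the weak range.

weak positive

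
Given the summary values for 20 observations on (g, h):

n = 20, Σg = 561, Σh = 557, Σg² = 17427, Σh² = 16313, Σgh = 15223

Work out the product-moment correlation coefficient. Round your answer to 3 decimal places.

-0.345

r = (nΣgh − ΣgΣh) / √[(nΣg² − (Σg)²)(nΣh² − (Σh)²)]
Numerator: 20×15223 − 561×557 = -8017
Denominator: √[(348540 − 314721)(326260 − 310249)] = √[33819 × 16011] = 23269.6371
r = -8017 / 23269.6371 ≈ -0.345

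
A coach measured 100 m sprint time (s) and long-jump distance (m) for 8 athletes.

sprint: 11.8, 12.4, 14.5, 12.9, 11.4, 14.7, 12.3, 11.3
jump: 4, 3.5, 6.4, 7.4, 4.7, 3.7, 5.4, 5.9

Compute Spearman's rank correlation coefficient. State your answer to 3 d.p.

-0.024

Rank sprint: 3, 5, 7, 6, 2, 8, 4, 1
Rank jump: 3, 1, 7, 8, 4, 2, 5, 6
d = rank(sprint) − rank(jump): 0, 4, 0, -2, -2, 6, -1, -5; Σd² = 86
ρ = 1 − 6Σd² / [n(n²−1)] = 1 − 6×86 / (8×63) = 1 − 516/504 ≈ -0.024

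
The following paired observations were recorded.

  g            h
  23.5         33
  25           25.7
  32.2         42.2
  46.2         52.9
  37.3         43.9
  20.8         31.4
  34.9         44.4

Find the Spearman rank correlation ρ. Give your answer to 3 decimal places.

0.857

Rank g: 2, 3, 4, 7, 6, 1, 5
Rank h: 3, 1, 4, 7, 5, 2, 6
d = rank(g) − rank(h): -1, 2, 0, 0, 1, -1, -1; Σd² = 8
ρ = 1 − 6Σd² / [n(n²−1)] = 1 − 6×8 / (7×48) = 1 − 48/336 ≈ 0.857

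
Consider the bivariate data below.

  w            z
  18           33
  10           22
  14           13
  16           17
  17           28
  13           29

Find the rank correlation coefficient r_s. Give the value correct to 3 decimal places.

0.371

Rank w: 6, 1, 3, 4, 5, 2
Rank z: 6, 3, 1, 2, 4, 5
d = rank(w) − rank(z): 0, -2, 2, 2, 1, -3; Σd² = 22
ρ = 1 − 6Σd² / [n(n²−1)] = 1 − 6×22 / (6×35) = 1 − 132/210 ≈ 0.371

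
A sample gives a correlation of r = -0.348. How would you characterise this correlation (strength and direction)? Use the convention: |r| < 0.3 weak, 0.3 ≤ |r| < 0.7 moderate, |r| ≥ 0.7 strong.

moderate negative

r = -0.348 < 0 so the relationship is negative.
|r| = 0.348, which falls in the moderate range.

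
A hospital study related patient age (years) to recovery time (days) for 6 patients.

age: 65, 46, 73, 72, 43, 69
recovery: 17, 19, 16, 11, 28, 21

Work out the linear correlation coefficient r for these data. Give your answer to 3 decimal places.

-0.731

n = 6, Σx = 368, Σy = 112, Σx² = 23464, Σy² = 2252, Σxy = 6592
nΣxy − ΣxΣy = 39552 − 41216 = -1664
nΣx² − (Σx)² = 140784 − 135424 = 5360; nΣy² − (Σy)² = 13512 − 12544 = 968
r = -1664 / √(5360 × 968) = -1664 / 2277.8235 ≈ -0.731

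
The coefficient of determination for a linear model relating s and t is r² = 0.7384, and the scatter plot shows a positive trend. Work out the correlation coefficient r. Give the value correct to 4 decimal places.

|r| = √0.7384 = 0.8593
The association is positive, so r = 0.8593.

0.8593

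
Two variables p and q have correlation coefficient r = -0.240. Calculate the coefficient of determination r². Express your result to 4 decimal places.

0.0576

r² = (-0.240)² = 0.0576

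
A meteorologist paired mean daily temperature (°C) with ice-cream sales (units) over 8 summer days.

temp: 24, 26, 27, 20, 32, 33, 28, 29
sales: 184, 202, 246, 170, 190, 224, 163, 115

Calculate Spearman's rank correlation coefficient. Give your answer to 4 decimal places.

Rank temp: 2, 3, 4, 1, 7, 8, 5, 6
Rank sales: 4, 6, 8, 3, 5, 7, 2, 1
d = rank(temp) − rank(sales): -2, -3, -4, -2, 2, 1, 3, 5; Σd² = 72
ρ = 1 − 6Σd² / [n(n²−1)] = 1 − 6×72 / (8×63) = 1 − 432/504 ≈ 0.1429

0.1429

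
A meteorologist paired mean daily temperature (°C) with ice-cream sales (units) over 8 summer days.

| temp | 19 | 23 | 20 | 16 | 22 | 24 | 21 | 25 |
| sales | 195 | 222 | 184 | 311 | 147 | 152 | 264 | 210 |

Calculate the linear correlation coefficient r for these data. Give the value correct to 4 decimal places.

n = 8, Σx = 170, Σy = 1685, Σx² = 3672, Σy² = 376395, Σxy = 35143
nΣxy − ΣxΣy = 281144 − 286450 = -5306
nΣx² − (Σx)² = 29376 − 28900 = 476; nΣy² − (Σy)² = 3011160 − 2839225 = 171935
r = -5306 / √(476 × 171935) = -5306 / 9046.6049 ≈ -0.5865

-0.5865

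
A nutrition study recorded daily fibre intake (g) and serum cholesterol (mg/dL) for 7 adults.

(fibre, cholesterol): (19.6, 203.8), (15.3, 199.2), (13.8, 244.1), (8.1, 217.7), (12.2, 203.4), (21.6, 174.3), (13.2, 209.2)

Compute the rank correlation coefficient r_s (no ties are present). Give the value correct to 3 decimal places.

Rank fibre: 6, 5, 4, 1, 2, 7, 3
Rank cholesterol: 4, 2, 7, 6, 3, 1, 5
d = rank(fibre) − rank(cholesterol): 2, 3, -3, -5, -1, 6, -2; Σd² = 88
ρ = 1 − 6Σd² / [n(n²−1)] = 1 − 6×88 / (7×48) = 1 − 528/336 ≈ -0.571

-0.571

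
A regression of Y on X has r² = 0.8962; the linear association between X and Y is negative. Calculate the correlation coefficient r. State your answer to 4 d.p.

|r| = √0.8962 = 0.9467
The association is negative, so r = −0.9467.

-0.9467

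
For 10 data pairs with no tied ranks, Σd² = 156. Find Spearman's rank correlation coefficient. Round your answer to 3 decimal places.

ρ = 1 − 6Σd² / [n(n²−1)] = 1 − 6×156 / (10×99)
  = 1 − 936/990 = 1 − 0.9455 ≈ 0.055

0.055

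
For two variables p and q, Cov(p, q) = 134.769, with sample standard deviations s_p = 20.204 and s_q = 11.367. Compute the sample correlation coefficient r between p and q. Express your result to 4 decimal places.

0.5868

r = Cov(p,q) / (s_p · s_q) = 134.769 / (20.204 × 11.367)
  = 134.769 / 229.6589 ≈ 0.5868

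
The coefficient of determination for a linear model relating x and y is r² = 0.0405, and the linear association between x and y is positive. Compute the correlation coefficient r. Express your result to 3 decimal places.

|r| = √0.0405 = 0.201
The association is positive, so r = 0.201.

0.201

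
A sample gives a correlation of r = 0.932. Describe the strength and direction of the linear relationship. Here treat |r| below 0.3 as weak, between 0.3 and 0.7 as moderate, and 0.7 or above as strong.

strong positive

r = 0.932 > 0 so the relationship is positive.
|r| = 0.932, which falls in the strong range.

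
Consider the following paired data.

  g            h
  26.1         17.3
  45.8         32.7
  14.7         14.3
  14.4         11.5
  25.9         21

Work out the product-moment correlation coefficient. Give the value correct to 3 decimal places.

0.978

n = 5, Σg = 126.9, Σh = 96.8, Σg² = 3873.11, Σh² = 2146.32, Σgh = 2868.9
nΣgh − ΣgΣh = 14344.5 − 12283.92 = 2060.58
nΣg² − (Σg)² = 19365.55 − 16103.61 = 3261.94; nΣh² − (Σh)² = 10731.6 − 9370.24 = 1361.36
r = 2060.58 / √(3261.94 × 1361.36) = 2060.58 / 2107.2908 ≈ 0.978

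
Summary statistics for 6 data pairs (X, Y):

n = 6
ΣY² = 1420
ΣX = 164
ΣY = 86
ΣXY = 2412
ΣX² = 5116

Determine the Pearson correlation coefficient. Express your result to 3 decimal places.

r = (nΣXY − ΣXΣY) / √[(nΣX² − (ΣX)²)(nΣY² − (ΣY)²)]
Numerator: 6×2412 − 164×86 = 368
Denominator: √[(30696 − 26896)(8520 − 7396)] = √[3800 × 1124] = 2066.6882
r = 368 / 2066.6882 ≈ 0.178

0.178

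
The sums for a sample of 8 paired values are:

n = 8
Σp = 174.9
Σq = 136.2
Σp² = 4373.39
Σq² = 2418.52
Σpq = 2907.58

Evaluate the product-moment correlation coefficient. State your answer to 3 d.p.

r = (nΣpq − ΣpΣq) / √[(nΣp² − (Σp)²)(nΣq² − (Σq)²)]
Numerator: 8×2907.58 − 174.9×136.2 = -560.74
Denominator: √[(34987.12 − 30590.01)(19348.16 − 18550.44)] = √[4397.11 × 797.72] = 1872.8755
r = -560.74 / 1872.8755 ≈ -0.299

-0.299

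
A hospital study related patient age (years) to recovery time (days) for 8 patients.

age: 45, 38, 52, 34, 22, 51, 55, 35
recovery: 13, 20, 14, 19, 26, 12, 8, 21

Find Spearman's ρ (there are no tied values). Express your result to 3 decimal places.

-0.857

Rank age: 5, 4, 7, 2, 1, 6, 8, 3
Rank recovery: 3, 6, 4, 5, 8, 2, 1, 7
d = rank(age) − rank(recovery): 2, -2, 3, -3, -7, 4, 7, -4; Σd² = 156
ρ = 1 − 6Σd² / [n(n²−1)] = 1 − 6×156 / (8×63) = 1 − 936/504 ≈ -0.857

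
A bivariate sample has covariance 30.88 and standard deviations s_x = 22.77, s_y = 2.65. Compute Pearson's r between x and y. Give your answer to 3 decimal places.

r = Cov(x,y) / (s_x · s_y) = 30.88 / (22.77 × 2.65)
  = 30.88 / 60.3405 ≈ 0.512

0.512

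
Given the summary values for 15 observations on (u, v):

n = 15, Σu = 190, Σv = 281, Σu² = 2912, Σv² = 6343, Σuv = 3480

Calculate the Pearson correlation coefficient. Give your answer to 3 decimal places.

r = (nΣuv − ΣuΣv) / √[(nΣu² − (Σu)²)(nΣv² − (Σv)²)]
Numerator: 15×3480 − 190×281 = -1190
Denominator: √[(43680 − 36100)(95145 − 78961)] = √[7580 × 16184] = 11075.8620
r = -1190 / 11075.8620 ≈ -0.107

-0.107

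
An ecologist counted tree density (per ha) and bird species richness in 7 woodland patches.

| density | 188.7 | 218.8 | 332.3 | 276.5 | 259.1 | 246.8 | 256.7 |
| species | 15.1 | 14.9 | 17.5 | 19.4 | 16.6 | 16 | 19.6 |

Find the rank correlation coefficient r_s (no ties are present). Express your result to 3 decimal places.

0.714

Rank density: 1, 2, 7, 6, 5, 3, 4
Rank species: 2, 1, 5, 6, 4, 3, 7
d = rank(density) − rank(species): -1, 1, 2, 0, 1, 0, -3; Σd² = 16
ρ = 1 − 6Σd² / [n(n²−1)] = 1 − 6×16 / (7×48) = 1 − 96/336 ≈ 0.714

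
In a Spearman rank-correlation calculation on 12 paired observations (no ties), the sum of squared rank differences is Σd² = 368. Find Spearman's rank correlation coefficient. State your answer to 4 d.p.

-0.2867

ρ = 1 − 6Σd² / [n(n²−1)] = 1 − 6×368 / (12×143)
  = 1 − 2208/1716 = 1 − 1.28671 ≈ -0.2867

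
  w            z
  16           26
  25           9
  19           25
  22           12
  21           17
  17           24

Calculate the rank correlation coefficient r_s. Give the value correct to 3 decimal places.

Rank w: 1, 6, 3, 5, 4, 2
Rank z: 6, 1, 5, 2, 3, 4
d = rank(w) − rank(z): -5, 5, -2, 3, 1, -2; Σd² = 68
ρ = 1 − 6Σd² / [n(n²−1)] = 1 − 6×68 / (6×35) = 1 − 408/210 ≈ -0.943

-0.943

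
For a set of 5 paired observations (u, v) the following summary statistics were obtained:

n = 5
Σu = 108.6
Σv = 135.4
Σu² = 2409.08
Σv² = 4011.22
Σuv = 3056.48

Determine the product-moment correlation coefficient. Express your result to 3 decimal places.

r = (nΣuv − ΣuΣv) / √[(nΣu² − (Σu)²)(nΣv² − (Σv)²)]
Numerator: 5×3056.48 − 108.6×135.4 = 577.96
Denominator: √[(12045.4 − 11793.96)(20056.1 − 18333.16)] = √[251.44 × 1722.94] = 658.1915
r = 577.96 / 658.1915 ≈ 0.878

0.878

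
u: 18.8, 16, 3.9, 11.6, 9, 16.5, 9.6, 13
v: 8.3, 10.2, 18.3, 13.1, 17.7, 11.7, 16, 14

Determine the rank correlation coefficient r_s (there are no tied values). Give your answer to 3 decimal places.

Rank u: 8, 6, 1, 4, 2, 7, 3, 5
Rank v: 1, 2, 8, 4, 7, 3, 6, 5
d = rank(u) − rank(v): 7, 4, -7, 0, -5, 4, -3, 0; Σd² = 164
ρ = 1 − 6Σd² / [n(n²−1)] = 1 − 6×164 / (8×63) = 1 − 984/504 ≈ -0.952

-0.952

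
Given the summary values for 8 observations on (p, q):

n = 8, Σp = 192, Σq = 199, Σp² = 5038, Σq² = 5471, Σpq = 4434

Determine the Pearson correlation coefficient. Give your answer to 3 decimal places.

r = (nΣpq − ΣpΣq) / √[(nΣp² − (Σp)²)(nΣq² − (Σq)²)]
Numerator: 8×4434 − 192×199 = -2736
Denominator: √[(40304 − 36864)(43768 − 39601)] = √[3440 × 4167] = 3786.0903
r = -2736 / 3786.0903 ≈ -0.723

-0.723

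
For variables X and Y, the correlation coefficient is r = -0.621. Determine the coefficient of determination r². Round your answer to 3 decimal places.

0.386

r² = (-0.621)² = 0.386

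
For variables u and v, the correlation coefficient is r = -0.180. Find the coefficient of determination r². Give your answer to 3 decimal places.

r² = (-0.180)² = 0.032

0.032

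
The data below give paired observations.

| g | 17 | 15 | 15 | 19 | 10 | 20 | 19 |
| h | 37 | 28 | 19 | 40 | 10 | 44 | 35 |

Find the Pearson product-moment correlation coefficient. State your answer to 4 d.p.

0.9469

n = 7, Σg = 115, Σh = 213, Σg² = 1961, Σh² = 7375, Σgh = 3739
nΣgh − ΣgΣh = 26173 − 24495 = 1678
nΣg² − (Σg)² = 13727 − 13225 = 502; nΣh² − (Σh)² = 51625 − 45369 = 6256
r = 1678 / √(502 × 6256) = 1678 / 1772.1490 ≈ 0.9469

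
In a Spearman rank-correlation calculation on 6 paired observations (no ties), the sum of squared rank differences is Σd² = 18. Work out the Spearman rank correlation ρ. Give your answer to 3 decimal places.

0.486

ρ = 1 − 6Σd² / [n(n²−1)] = 1 − 6×18 / (6×35)
  = 1 − 108/210 = 1 − 0.5143 ≈ 0.486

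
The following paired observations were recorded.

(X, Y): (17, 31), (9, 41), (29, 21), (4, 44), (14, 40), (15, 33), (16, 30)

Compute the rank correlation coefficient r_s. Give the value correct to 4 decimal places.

-0.9643

Rank X: 6, 2, 7, 1, 3, 4, 5
Rank Y: 3, 6, 1, 7, 5, 4, 2
d = rank(X) − rank(Y): 3, -4, 6, -6, -2, 0, 3; Σd² = 110
ρ = 1 − 6Σd² / [n(n²−1)] = 1 − 6×110 / (7×48) = 1 − 660/336 ≈ -0.9643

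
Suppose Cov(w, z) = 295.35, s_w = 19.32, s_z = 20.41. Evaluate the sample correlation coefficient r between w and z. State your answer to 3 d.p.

r = Cov(w,z) / (s_w · s_z) = 295.35 / (19.32 × 20.41)
  = 295.35 / 394.3212 ≈ 0.749

0.749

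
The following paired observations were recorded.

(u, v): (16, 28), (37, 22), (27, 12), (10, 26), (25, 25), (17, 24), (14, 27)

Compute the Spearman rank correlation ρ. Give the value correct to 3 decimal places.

-0.786

Rank u: 3, 7, 6, 1, 5, 4, 2
Rank v: 7, 2, 1, 5, 4, 3, 6
d = rank(u) − rank(v): -4, 5, 5, -4, 1, 1, -4; Σd² = 100
ρ = 1 − 6Σd² / [n(n²−1)] = 1 − 6×100 / (7×48) = 1 − 600/336 ≈ -0.786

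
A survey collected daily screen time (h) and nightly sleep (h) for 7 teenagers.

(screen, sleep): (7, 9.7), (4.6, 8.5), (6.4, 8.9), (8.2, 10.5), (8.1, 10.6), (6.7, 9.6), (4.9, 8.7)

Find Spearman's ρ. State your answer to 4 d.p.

Rank screen: 5, 1, 3, 7, 6, 4, 2
Rank sleep: 5, 1, 3, 6, 7, 4, 2
d = rank(screen) − rank(sleep): 0, 0, 0, 1, -1, 0, 0; Σd² = 2
ρ = 1 − 6Σd² / [n(n²−1)] = 1 − 6×2 / (7×48) = 1 − 12/336 ≈ 0.9643

0.9643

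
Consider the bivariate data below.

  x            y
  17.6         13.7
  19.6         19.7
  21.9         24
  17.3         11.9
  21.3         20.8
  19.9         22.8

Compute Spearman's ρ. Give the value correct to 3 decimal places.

Rank x: 2, 3, 6, 1, 5, 4
Rank y: 2, 3, 6, 1, 4, 5
d = rank(x) − rank(y): 0, 0, 0, 0, 1, -1; Σd² = 2
ρ = 1 − 6Σd² / [n(n²−1)] = 1 − 6×2 / (6×35) = 1 − 12/210 ≈ 0.943

0.943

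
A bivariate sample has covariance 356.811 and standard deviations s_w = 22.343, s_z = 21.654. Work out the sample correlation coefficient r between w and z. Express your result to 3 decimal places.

r = Cov(w,z) / (s_w · s_z) = 356.811 / (22.343 × 21.654)
  = 356.811 / 483.8153 ≈ 0.737

0.737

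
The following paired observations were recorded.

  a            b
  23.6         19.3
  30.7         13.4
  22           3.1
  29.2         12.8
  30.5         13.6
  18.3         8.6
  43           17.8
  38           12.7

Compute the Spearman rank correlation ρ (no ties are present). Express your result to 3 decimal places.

0.452

Rank a: 3, 6, 2, 4, 5, 1, 8, 7
Rank b: 8, 5, 1, 4, 6, 2, 7, 3
d = rank(a) − rank(b): -5, 1, 1, 0, -1, -1, 1, 4; Σd² = 46
ρ = 1 − 6Σd² / [n(n²−1)] = 1 − 6×46 / (8×63) = 1 − 276/504 ≈ 0.452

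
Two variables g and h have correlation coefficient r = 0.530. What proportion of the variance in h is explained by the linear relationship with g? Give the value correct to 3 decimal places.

r² = (0.530)² = 0.281

0.281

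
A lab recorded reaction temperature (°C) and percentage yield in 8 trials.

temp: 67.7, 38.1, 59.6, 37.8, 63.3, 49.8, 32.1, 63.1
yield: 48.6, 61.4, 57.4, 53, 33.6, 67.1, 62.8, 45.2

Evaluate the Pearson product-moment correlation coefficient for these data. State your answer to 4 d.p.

-0.6410

n = 8, Σx = 411.5, Σy = 429.1, Σx² = 22514.85, Σy² = 23853.93, Σxy = 21390.46
nΣxy − ΣxΣy = 171123.68 − 176574.65 = -5450.97
nΣx² − (Σx)² = 180118.8 − 169332.25 = 10786.55; nΣy² − (Σy)² = 190831.44 − 184126.81 = 6704.63
r = -5450.97 / √(10786.55 × 6704.63) = -5450.97 / 8504.1065 ≈ -0.6410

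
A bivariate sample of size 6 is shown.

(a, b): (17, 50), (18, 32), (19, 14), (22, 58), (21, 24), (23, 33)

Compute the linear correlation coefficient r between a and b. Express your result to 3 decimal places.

n = 6, Σa = 120, Σb = 211, Σa² = 2428, Σb² = 8749, Σab = 4231
nΣab − ΣaΣb = 25386 − 25320 = 66
nΣa² − (Σa)² = 14568 − 14400 = 168; nΣb² − (Σb)² = 52494 − 44521 = 7973
r = 66 / √(168 × 7973) = 66 / 1157.3522 ≈ 0.057

0.057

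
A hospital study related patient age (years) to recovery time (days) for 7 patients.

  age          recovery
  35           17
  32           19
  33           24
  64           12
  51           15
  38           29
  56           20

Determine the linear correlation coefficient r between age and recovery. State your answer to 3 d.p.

n = 7, Σx = 309, Σy = 136, Σx² = 14615, Σy² = 2836, Σxy = 5750
nΣxy − ΣxΣy = 40250 − 42024 = -1774
nΣx² − (Σx)² = 102305 − 95481 = 6824; nΣy² − (Σy)² = 19852 − 18496 = 1356
r = -1774 / √(6824 × 1356) = -1774 / 3041.9310 ≈ -0.583

-0.583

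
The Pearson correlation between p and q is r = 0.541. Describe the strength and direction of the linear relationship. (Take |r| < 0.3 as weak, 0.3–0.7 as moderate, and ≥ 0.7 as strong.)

moderate positive

r = 0.541 > 0 so the relationship is positive.
|r| = 0.541, which falls in the moderate range.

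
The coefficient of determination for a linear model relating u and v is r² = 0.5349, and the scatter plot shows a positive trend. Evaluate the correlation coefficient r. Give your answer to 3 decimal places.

|r| = √0.5349 = 0.731
The association is positive, so r = 0.731.

0.731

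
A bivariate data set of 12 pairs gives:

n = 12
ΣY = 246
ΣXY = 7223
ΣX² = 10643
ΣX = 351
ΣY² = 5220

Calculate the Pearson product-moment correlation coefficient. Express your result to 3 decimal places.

0.107

r = (nΣXY − ΣXΣY) / √[(nΣX² − (ΣX)²)(nΣY² − (ΣY)²)]
Numerator: 12×7223 − 351×246 = 330
Denominator: √[(127716 − 123201)(62640 − 60516)] = √[4515 × 2124] = 3096.7499
r = 330 / 3096.7499 ≈ 0.107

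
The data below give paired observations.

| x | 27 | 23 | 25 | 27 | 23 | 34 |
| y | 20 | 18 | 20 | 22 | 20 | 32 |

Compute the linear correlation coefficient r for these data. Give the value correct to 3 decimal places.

0.948

n = 6, Σx = 159, Σy = 132, Σx² = 4297, Σy² = 3032, Σxy = 3596
nΣxy − ΣxΣy = 21576 − 20988 = 588
nΣx² − (Σx)² = 25782 − 25281 = 501; nΣy² − (Σy)² = 18192 − 17424 = 768
r = 588 / √(501 × 768) = 588 / 620.2967 ≈ 0.948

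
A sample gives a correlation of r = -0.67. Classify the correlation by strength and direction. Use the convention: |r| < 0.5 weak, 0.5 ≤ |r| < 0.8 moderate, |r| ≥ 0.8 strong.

r = -0.67 < 0 so the relationship is negative.
|r| = 0.67, which falls in the moderate range.

moderate negative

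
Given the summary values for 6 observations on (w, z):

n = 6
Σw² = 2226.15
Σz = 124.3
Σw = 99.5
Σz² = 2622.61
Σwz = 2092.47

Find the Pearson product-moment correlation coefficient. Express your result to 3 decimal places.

0.188

r = (nΣwz − ΣwΣz) / √[(nΣw² − (Σw)²)(nΣz² − (Σz)²)]
Numerator: 6×2092.47 − 99.5×124.3 = 186.97
Denominator: √[(13356.9 − 9900.25)(15735.66 − 15450.49)] = √[3456.65 × 285.17] = 992.8408
r = 186.97 / 992.8408 ≈ 0.188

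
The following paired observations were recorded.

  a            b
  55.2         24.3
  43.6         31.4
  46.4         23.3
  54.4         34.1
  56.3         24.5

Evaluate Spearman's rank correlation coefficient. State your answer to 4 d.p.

Rank a: 4, 1, 2, 3, 5
Rank b: 2, 4, 1, 5, 3
d = rank(a) − rank(b): 2, -3, 1, -2, 2; Σd² = 22
ρ = 1 − 6Σd² / [n(n²−1)] = 1 − 6×22 / (5×24) = 1 − 132/120 ≈ -0.1000

-0.1000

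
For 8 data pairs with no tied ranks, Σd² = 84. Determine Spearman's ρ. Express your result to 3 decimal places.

ρ = 1 − 6Σd² / [n(n²−1)] = 1 − 6×84 / (8×63)
  = 1 − 504/504 = 1 − 1.0000 ≈ 0.000

0.000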